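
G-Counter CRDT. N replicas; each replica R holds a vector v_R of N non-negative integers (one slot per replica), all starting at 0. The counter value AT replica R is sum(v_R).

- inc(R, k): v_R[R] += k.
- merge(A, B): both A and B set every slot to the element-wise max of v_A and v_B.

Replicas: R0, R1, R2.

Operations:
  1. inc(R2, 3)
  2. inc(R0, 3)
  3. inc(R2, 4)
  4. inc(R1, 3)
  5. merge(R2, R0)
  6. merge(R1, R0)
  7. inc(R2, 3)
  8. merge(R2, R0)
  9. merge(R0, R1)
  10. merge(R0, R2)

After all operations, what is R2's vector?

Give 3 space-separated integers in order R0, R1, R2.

Op 1: inc R2 by 3 -> R2=(0,0,3) value=3
Op 2: inc R0 by 3 -> R0=(3,0,0) value=3
Op 3: inc R2 by 4 -> R2=(0,0,7) value=7
Op 4: inc R1 by 3 -> R1=(0,3,0) value=3
Op 5: merge R2<->R0 -> R2=(3,0,7) R0=(3,0,7)
Op 6: merge R1<->R0 -> R1=(3,3,7) R0=(3,3,7)
Op 7: inc R2 by 3 -> R2=(3,0,10) value=13
Op 8: merge R2<->R0 -> R2=(3,3,10) R0=(3,3,10)
Op 9: merge R0<->R1 -> R0=(3,3,10) R1=(3,3,10)
Op 10: merge R0<->R2 -> R0=(3,3,10) R2=(3,3,10)

Answer: 3 3 10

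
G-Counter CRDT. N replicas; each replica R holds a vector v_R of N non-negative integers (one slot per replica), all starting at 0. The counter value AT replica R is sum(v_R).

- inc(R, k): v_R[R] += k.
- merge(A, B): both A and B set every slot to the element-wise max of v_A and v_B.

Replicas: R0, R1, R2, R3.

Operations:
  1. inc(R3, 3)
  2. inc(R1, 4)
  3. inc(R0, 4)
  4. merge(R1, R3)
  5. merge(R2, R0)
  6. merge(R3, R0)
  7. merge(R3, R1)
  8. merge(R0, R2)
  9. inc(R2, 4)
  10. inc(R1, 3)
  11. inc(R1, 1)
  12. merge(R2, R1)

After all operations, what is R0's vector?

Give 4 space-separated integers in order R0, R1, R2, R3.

Op 1: inc R3 by 3 -> R3=(0,0,0,3) value=3
Op 2: inc R1 by 4 -> R1=(0,4,0,0) value=4
Op 3: inc R0 by 4 -> R0=(4,0,0,0) value=4
Op 4: merge R1<->R3 -> R1=(0,4,0,3) R3=(0,4,0,3)
Op 5: merge R2<->R0 -> R2=(4,0,0,0) R0=(4,0,0,0)
Op 6: merge R3<->R0 -> R3=(4,4,0,3) R0=(4,4,0,3)
Op 7: merge R3<->R1 -> R3=(4,4,0,3) R1=(4,4,0,3)
Op 8: merge R0<->R2 -> R0=(4,4,0,3) R2=(4,4,0,3)
Op 9: inc R2 by 4 -> R2=(4,4,4,3) value=15
Op 10: inc R1 by 3 -> R1=(4,7,0,3) value=14
Op 11: inc R1 by 1 -> R1=(4,8,0,3) value=15
Op 12: merge R2<->R1 -> R2=(4,8,4,3) R1=(4,8,4,3)

Answer: 4 4 0 3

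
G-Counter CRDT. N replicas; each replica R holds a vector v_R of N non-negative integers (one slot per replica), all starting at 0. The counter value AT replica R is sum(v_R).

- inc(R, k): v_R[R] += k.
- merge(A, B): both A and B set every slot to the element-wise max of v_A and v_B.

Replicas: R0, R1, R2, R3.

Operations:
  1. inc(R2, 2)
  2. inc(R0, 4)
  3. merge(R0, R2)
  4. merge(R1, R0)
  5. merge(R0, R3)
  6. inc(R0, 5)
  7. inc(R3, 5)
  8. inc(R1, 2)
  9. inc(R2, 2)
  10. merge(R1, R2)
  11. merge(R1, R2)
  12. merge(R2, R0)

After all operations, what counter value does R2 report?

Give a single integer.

Answer: 15

Derivation:
Op 1: inc R2 by 2 -> R2=(0,0,2,0) value=2
Op 2: inc R0 by 4 -> R0=(4,0,0,0) value=4
Op 3: merge R0<->R2 -> R0=(4,0,2,0) R2=(4,0,2,0)
Op 4: merge R1<->R0 -> R1=(4,0,2,0) R0=(4,0,2,0)
Op 5: merge R0<->R3 -> R0=(4,0,2,0) R3=(4,0,2,0)
Op 6: inc R0 by 5 -> R0=(9,0,2,0) value=11
Op 7: inc R3 by 5 -> R3=(4,0,2,5) value=11
Op 8: inc R1 by 2 -> R1=(4,2,2,0) value=8
Op 9: inc R2 by 2 -> R2=(4,0,4,0) value=8
Op 10: merge R1<->R2 -> R1=(4,2,4,0) R2=(4,2,4,0)
Op 11: merge R1<->R2 -> R1=(4,2,4,0) R2=(4,2,4,0)
Op 12: merge R2<->R0 -> R2=(9,2,4,0) R0=(9,2,4,0)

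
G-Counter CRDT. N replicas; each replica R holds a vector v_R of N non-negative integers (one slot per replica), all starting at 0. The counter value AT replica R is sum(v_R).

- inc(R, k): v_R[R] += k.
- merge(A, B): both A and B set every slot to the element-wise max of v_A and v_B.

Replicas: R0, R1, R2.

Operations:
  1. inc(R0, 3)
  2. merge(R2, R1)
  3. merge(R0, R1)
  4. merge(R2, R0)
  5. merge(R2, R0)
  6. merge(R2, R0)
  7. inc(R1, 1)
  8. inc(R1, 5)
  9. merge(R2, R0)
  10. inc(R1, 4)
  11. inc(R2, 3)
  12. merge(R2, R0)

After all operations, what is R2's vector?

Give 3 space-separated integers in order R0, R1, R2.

Answer: 3 0 3

Derivation:
Op 1: inc R0 by 3 -> R0=(3,0,0) value=3
Op 2: merge R2<->R1 -> R2=(0,0,0) R1=(0,0,0)
Op 3: merge R0<->R1 -> R0=(3,0,0) R1=(3,0,0)
Op 4: merge R2<->R0 -> R2=(3,0,0) R0=(3,0,0)
Op 5: merge R2<->R0 -> R2=(3,0,0) R0=(3,0,0)
Op 6: merge R2<->R0 -> R2=(3,0,0) R0=(3,0,0)
Op 7: inc R1 by 1 -> R1=(3,1,0) value=4
Op 8: inc R1 by 5 -> R1=(3,6,0) value=9
Op 9: merge R2<->R0 -> R2=(3,0,0) R0=(3,0,0)
Op 10: inc R1 by 4 -> R1=(3,10,0) value=13
Op 11: inc R2 by 3 -> R2=(3,0,3) value=6
Op 12: merge R2<->R0 -> R2=(3,0,3) R0=(3,0,3)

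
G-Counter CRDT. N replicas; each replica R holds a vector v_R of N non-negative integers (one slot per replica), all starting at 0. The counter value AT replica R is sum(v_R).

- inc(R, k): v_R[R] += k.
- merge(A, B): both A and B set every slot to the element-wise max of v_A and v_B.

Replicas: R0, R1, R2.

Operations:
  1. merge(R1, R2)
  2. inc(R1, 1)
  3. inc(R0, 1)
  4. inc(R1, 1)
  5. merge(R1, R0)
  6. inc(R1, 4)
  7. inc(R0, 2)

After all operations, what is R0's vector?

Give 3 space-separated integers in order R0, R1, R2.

Op 1: merge R1<->R2 -> R1=(0,0,0) R2=(0,0,0)
Op 2: inc R1 by 1 -> R1=(0,1,0) value=1
Op 3: inc R0 by 1 -> R0=(1,0,0) value=1
Op 4: inc R1 by 1 -> R1=(0,2,0) value=2
Op 5: merge R1<->R0 -> R1=(1,2,0) R0=(1,2,0)
Op 6: inc R1 by 4 -> R1=(1,6,0) value=7
Op 7: inc R0 by 2 -> R0=(3,2,0) value=5

Answer: 3 2 0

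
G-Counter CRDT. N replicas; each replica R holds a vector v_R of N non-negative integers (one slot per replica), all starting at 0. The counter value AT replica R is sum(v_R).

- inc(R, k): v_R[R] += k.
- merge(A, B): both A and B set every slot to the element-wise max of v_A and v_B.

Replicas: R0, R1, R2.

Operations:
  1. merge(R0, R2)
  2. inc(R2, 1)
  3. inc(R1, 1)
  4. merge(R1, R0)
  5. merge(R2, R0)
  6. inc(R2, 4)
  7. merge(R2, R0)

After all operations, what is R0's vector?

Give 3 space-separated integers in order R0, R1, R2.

Answer: 0 1 5

Derivation:
Op 1: merge R0<->R2 -> R0=(0,0,0) R2=(0,0,0)
Op 2: inc R2 by 1 -> R2=(0,0,1) value=1
Op 3: inc R1 by 1 -> R1=(0,1,0) value=1
Op 4: merge R1<->R0 -> R1=(0,1,0) R0=(0,1,0)
Op 5: merge R2<->R0 -> R2=(0,1,1) R0=(0,1,1)
Op 6: inc R2 by 4 -> R2=(0,1,5) value=6
Op 7: merge R2<->R0 -> R2=(0,1,5) R0=(0,1,5)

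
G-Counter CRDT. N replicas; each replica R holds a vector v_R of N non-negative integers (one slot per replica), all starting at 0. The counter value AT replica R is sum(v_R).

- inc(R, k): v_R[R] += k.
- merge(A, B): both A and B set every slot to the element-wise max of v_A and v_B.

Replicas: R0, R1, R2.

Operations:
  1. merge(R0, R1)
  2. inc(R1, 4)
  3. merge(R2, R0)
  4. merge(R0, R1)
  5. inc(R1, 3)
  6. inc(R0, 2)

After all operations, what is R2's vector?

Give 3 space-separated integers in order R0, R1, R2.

Answer: 0 0 0

Derivation:
Op 1: merge R0<->R1 -> R0=(0,0,0) R1=(0,0,0)
Op 2: inc R1 by 4 -> R1=(0,4,0) value=4
Op 3: merge R2<->R0 -> R2=(0,0,0) R0=(0,0,0)
Op 4: merge R0<->R1 -> R0=(0,4,0) R1=(0,4,0)
Op 5: inc R1 by 3 -> R1=(0,7,0) value=7
Op 6: inc R0 by 2 -> R0=(2,4,0) value=6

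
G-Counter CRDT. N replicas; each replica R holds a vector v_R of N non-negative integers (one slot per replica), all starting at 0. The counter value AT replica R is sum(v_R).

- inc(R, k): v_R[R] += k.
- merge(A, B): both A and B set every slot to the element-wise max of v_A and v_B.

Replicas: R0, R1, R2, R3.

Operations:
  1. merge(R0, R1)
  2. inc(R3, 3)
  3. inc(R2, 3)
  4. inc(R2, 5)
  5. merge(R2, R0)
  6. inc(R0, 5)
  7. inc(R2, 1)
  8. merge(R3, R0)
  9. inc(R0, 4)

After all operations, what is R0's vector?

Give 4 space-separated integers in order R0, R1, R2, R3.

Op 1: merge R0<->R1 -> R0=(0,0,0,0) R1=(0,0,0,0)
Op 2: inc R3 by 3 -> R3=(0,0,0,3) value=3
Op 3: inc R2 by 3 -> R2=(0,0,3,0) value=3
Op 4: inc R2 by 5 -> R2=(0,0,8,0) value=8
Op 5: merge R2<->R0 -> R2=(0,0,8,0) R0=(0,0,8,0)
Op 6: inc R0 by 5 -> R0=(5,0,8,0) value=13
Op 7: inc R2 by 1 -> R2=(0,0,9,0) value=9
Op 8: merge R3<->R0 -> R3=(5,0,8,3) R0=(5,0,8,3)
Op 9: inc R0 by 4 -> R0=(9,0,8,3) value=20

Answer: 9 0 8 3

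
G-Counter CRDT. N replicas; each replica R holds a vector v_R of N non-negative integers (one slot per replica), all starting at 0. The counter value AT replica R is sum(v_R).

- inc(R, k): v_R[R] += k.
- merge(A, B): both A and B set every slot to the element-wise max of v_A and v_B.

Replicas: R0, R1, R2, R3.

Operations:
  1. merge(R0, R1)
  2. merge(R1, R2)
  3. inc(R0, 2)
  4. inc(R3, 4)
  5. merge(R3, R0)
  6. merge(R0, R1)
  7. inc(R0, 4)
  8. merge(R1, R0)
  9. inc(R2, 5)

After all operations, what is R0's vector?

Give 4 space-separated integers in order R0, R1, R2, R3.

Answer: 6 0 0 4

Derivation:
Op 1: merge R0<->R1 -> R0=(0,0,0,0) R1=(0,0,0,0)
Op 2: merge R1<->R2 -> R1=(0,0,0,0) R2=(0,0,0,0)
Op 3: inc R0 by 2 -> R0=(2,0,0,0) value=2
Op 4: inc R3 by 4 -> R3=(0,0,0,4) value=4
Op 5: merge R3<->R0 -> R3=(2,0,0,4) R0=(2,0,0,4)
Op 6: merge R0<->R1 -> R0=(2,0,0,4) R1=(2,0,0,4)
Op 7: inc R0 by 4 -> R0=(6,0,0,4) value=10
Op 8: merge R1<->R0 -> R1=(6,0,0,4) R0=(6,0,0,4)
Op 9: inc R2 by 5 -> R2=(0,0,5,0) value=5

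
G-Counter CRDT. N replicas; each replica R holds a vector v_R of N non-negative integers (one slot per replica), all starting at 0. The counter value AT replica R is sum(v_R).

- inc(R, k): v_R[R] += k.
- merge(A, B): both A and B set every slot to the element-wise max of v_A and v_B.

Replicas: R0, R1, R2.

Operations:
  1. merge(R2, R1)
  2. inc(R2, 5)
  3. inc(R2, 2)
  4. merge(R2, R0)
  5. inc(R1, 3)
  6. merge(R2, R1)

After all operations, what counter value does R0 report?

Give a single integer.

Answer: 7

Derivation:
Op 1: merge R2<->R1 -> R2=(0,0,0) R1=(0,0,0)
Op 2: inc R2 by 5 -> R2=(0,0,5) value=5
Op 3: inc R2 by 2 -> R2=(0,0,7) value=7
Op 4: merge R2<->R0 -> R2=(0,0,7) R0=(0,0,7)
Op 5: inc R1 by 3 -> R1=(0,3,0) value=3
Op 6: merge R2<->R1 -> R2=(0,3,7) R1=(0,3,7)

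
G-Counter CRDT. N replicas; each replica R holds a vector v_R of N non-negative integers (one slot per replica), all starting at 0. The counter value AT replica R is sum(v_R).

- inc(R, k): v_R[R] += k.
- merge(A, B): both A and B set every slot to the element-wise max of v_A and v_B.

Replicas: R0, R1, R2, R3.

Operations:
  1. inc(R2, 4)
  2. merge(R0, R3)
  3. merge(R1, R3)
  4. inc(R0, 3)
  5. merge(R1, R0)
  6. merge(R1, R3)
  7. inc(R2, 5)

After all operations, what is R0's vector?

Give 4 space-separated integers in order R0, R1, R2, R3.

Op 1: inc R2 by 4 -> R2=(0,0,4,0) value=4
Op 2: merge R0<->R3 -> R0=(0,0,0,0) R3=(0,0,0,0)
Op 3: merge R1<->R3 -> R1=(0,0,0,0) R3=(0,0,0,0)
Op 4: inc R0 by 3 -> R0=(3,0,0,0) value=3
Op 5: merge R1<->R0 -> R1=(3,0,0,0) R0=(3,0,0,0)
Op 6: merge R1<->R3 -> R1=(3,0,0,0) R3=(3,0,0,0)
Op 7: inc R2 by 5 -> R2=(0,0,9,0) value=9

Answer: 3 0 0 0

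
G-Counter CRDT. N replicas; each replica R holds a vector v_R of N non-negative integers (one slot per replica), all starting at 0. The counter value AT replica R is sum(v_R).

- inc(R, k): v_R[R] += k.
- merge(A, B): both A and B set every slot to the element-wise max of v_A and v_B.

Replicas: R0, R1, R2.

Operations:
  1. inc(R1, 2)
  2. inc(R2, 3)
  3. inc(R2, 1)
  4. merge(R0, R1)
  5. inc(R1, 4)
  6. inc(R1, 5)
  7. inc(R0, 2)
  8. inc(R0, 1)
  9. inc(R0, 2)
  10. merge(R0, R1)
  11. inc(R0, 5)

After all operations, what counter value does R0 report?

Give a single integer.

Op 1: inc R1 by 2 -> R1=(0,2,0) value=2
Op 2: inc R2 by 3 -> R2=(0,0,3) value=3
Op 3: inc R2 by 1 -> R2=(0,0,4) value=4
Op 4: merge R0<->R1 -> R0=(0,2,0) R1=(0,2,0)
Op 5: inc R1 by 4 -> R1=(0,6,0) value=6
Op 6: inc R1 by 5 -> R1=(0,11,0) value=11
Op 7: inc R0 by 2 -> R0=(2,2,0) value=4
Op 8: inc R0 by 1 -> R0=(3,2,0) value=5
Op 9: inc R0 by 2 -> R0=(5,2,0) value=7
Op 10: merge R0<->R1 -> R0=(5,11,0) R1=(5,11,0)
Op 11: inc R0 by 5 -> R0=(10,11,0) value=21

Answer: 21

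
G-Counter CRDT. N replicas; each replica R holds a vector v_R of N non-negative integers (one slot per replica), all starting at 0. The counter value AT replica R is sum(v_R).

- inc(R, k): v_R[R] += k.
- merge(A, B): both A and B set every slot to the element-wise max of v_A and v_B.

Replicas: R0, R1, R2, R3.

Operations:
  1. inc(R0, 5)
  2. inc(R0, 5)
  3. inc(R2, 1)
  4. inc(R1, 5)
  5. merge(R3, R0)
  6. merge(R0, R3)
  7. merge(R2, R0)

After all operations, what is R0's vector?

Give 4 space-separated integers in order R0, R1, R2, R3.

Answer: 10 0 1 0

Derivation:
Op 1: inc R0 by 5 -> R0=(5,0,0,0) value=5
Op 2: inc R0 by 5 -> R0=(10,0,0,0) value=10
Op 3: inc R2 by 1 -> R2=(0,0,1,0) value=1
Op 4: inc R1 by 5 -> R1=(0,5,0,0) value=5
Op 5: merge R3<->R0 -> R3=(10,0,0,0) R0=(10,0,0,0)
Op 6: merge R0<->R3 -> R0=(10,0,0,0) R3=(10,0,0,0)
Op 7: merge R2<->R0 -> R2=(10,0,1,0) R0=(10,0,1,0)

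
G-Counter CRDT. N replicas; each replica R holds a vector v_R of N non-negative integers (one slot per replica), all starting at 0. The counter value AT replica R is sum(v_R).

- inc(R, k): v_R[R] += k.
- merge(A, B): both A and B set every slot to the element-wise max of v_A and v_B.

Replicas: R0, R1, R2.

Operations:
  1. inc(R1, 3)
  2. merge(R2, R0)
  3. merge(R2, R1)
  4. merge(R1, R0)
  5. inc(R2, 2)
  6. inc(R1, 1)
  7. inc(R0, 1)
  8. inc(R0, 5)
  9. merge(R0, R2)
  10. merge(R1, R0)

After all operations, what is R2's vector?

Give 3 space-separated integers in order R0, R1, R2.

Answer: 6 3 2

Derivation:
Op 1: inc R1 by 3 -> R1=(0,3,0) value=3
Op 2: merge R2<->R0 -> R2=(0,0,0) R0=(0,0,0)
Op 3: merge R2<->R1 -> R2=(0,3,0) R1=(0,3,0)
Op 4: merge R1<->R0 -> R1=(0,3,0) R0=(0,3,0)
Op 5: inc R2 by 2 -> R2=(0,3,2) value=5
Op 6: inc R1 by 1 -> R1=(0,4,0) value=4
Op 7: inc R0 by 1 -> R0=(1,3,0) value=4
Op 8: inc R0 by 5 -> R0=(6,3,0) value=9
Op 9: merge R0<->R2 -> R0=(6,3,2) R2=(6,3,2)
Op 10: merge R1<->R0 -> R1=(6,4,2) R0=(6,4,2)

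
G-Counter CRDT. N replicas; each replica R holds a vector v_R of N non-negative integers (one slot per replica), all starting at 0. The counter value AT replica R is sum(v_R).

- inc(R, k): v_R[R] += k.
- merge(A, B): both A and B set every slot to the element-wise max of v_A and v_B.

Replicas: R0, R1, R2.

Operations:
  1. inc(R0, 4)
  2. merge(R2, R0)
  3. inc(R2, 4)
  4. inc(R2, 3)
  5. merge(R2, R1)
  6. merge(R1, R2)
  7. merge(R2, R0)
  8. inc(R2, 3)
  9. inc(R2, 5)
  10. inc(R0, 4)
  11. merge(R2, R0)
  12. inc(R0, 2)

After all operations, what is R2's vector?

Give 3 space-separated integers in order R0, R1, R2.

Answer: 8 0 15

Derivation:
Op 1: inc R0 by 4 -> R0=(4,0,0) value=4
Op 2: merge R2<->R0 -> R2=(4,0,0) R0=(4,0,0)
Op 3: inc R2 by 4 -> R2=(4,0,4) value=8
Op 4: inc R2 by 3 -> R2=(4,0,7) value=11
Op 5: merge R2<->R1 -> R2=(4,0,7) R1=(4,0,7)
Op 6: merge R1<->R2 -> R1=(4,0,7) R2=(4,0,7)
Op 7: merge R2<->R0 -> R2=(4,0,7) R0=(4,0,7)
Op 8: inc R2 by 3 -> R2=(4,0,10) value=14
Op 9: inc R2 by 5 -> R2=(4,0,15) value=19
Op 10: inc R0 by 4 -> R0=(8,0,7) value=15
Op 11: merge R2<->R0 -> R2=(8,0,15) R0=(8,0,15)
Op 12: inc R0 by 2 -> R0=(10,0,15) value=25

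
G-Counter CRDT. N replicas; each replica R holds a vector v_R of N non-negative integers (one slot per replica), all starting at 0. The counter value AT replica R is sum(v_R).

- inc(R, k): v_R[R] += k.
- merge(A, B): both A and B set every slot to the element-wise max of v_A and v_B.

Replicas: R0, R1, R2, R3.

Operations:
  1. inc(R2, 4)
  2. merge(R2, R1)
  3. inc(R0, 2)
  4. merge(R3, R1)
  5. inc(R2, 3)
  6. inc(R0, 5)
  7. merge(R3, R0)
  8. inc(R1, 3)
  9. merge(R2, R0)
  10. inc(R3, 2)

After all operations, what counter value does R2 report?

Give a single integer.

Op 1: inc R2 by 4 -> R2=(0,0,4,0) value=4
Op 2: merge R2<->R1 -> R2=(0,0,4,0) R1=(0,0,4,0)
Op 3: inc R0 by 2 -> R0=(2,0,0,0) value=2
Op 4: merge R3<->R1 -> R3=(0,0,4,0) R1=(0,0,4,0)
Op 5: inc R2 by 3 -> R2=(0,0,7,0) value=7
Op 6: inc R0 by 5 -> R0=(7,0,0,0) value=7
Op 7: merge R3<->R0 -> R3=(7,0,4,0) R0=(7,0,4,0)
Op 8: inc R1 by 3 -> R1=(0,3,4,0) value=7
Op 9: merge R2<->R0 -> R2=(7,0,7,0) R0=(7,0,7,0)
Op 10: inc R3 by 2 -> R3=(7,0,4,2) value=13

Answer: 14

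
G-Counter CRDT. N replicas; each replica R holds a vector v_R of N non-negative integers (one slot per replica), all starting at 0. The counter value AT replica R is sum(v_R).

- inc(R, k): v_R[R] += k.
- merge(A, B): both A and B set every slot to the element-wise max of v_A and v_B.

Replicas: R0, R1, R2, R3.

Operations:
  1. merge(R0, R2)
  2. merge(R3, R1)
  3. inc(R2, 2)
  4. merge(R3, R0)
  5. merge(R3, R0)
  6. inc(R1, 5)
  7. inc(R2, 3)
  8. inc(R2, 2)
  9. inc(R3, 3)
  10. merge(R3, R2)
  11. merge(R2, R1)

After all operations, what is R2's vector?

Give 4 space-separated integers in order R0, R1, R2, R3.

Op 1: merge R0<->R2 -> R0=(0,0,0,0) R2=(0,0,0,0)
Op 2: merge R3<->R1 -> R3=(0,0,0,0) R1=(0,0,0,0)
Op 3: inc R2 by 2 -> R2=(0,0,2,0) value=2
Op 4: merge R3<->R0 -> R3=(0,0,0,0) R0=(0,0,0,0)
Op 5: merge R3<->R0 -> R3=(0,0,0,0) R0=(0,0,0,0)
Op 6: inc R1 by 5 -> R1=(0,5,0,0) value=5
Op 7: inc R2 by 3 -> R2=(0,0,5,0) value=5
Op 8: inc R2 by 2 -> R2=(0,0,7,0) value=7
Op 9: inc R3 by 3 -> R3=(0,0,0,3) value=3
Op 10: merge R3<->R2 -> R3=(0,0,7,3) R2=(0,0,7,3)
Op 11: merge R2<->R1 -> R2=(0,5,7,3) R1=(0,5,7,3)

Answer: 0 5 7 3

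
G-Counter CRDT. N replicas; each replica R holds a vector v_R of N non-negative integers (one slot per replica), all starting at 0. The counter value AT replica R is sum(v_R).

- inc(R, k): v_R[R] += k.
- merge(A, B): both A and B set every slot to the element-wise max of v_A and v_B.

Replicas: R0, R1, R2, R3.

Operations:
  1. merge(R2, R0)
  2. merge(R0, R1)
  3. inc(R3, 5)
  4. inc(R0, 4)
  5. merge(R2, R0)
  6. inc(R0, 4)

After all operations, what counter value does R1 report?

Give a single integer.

Answer: 0

Derivation:
Op 1: merge R2<->R0 -> R2=(0,0,0,0) R0=(0,0,0,0)
Op 2: merge R0<->R1 -> R0=(0,0,0,0) R1=(0,0,0,0)
Op 3: inc R3 by 5 -> R3=(0,0,0,5) value=5
Op 4: inc R0 by 4 -> R0=(4,0,0,0) value=4
Op 5: merge R2<->R0 -> R2=(4,0,0,0) R0=(4,0,0,0)
Op 6: inc R0 by 4 -> R0=(8,0,0,0) value=8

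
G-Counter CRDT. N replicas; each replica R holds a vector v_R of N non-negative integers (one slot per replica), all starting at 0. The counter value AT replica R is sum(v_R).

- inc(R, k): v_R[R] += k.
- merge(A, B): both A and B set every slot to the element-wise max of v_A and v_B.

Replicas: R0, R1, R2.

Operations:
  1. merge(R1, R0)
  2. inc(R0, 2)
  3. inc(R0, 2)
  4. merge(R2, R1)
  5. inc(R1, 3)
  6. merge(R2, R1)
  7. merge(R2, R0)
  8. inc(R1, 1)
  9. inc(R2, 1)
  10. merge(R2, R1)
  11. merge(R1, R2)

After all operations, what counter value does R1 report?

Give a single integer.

Op 1: merge R1<->R0 -> R1=(0,0,0) R0=(0,0,0)
Op 2: inc R0 by 2 -> R0=(2,0,0) value=2
Op 3: inc R0 by 2 -> R0=(4,0,0) value=4
Op 4: merge R2<->R1 -> R2=(0,0,0) R1=(0,0,0)
Op 5: inc R1 by 3 -> R1=(0,3,0) value=3
Op 6: merge R2<->R1 -> R2=(0,3,0) R1=(0,3,0)
Op 7: merge R2<->R0 -> R2=(4,3,0) R0=(4,3,0)
Op 8: inc R1 by 1 -> R1=(0,4,0) value=4
Op 9: inc R2 by 1 -> R2=(4,3,1) value=8
Op 10: merge R2<->R1 -> R2=(4,4,1) R1=(4,4,1)
Op 11: merge R1<->R2 -> R1=(4,4,1) R2=(4,4,1)

Answer: 9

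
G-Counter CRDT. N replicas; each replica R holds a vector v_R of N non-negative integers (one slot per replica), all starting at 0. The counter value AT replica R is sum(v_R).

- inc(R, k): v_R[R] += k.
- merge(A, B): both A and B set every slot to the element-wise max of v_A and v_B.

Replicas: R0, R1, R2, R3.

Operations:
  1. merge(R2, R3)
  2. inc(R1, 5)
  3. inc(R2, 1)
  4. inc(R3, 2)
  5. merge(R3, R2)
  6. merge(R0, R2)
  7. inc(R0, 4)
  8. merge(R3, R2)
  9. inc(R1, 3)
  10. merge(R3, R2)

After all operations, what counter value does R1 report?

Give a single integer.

Op 1: merge R2<->R3 -> R2=(0,0,0,0) R3=(0,0,0,0)
Op 2: inc R1 by 5 -> R1=(0,5,0,0) value=5
Op 3: inc R2 by 1 -> R2=(0,0,1,0) value=1
Op 4: inc R3 by 2 -> R3=(0,0,0,2) value=2
Op 5: merge R3<->R2 -> R3=(0,0,1,2) R2=(0,0,1,2)
Op 6: merge R0<->R2 -> R0=(0,0,1,2) R2=(0,0,1,2)
Op 7: inc R0 by 4 -> R0=(4,0,1,2) value=7
Op 8: merge R3<->R2 -> R3=(0,0,1,2) R2=(0,0,1,2)
Op 9: inc R1 by 3 -> R1=(0,8,0,0) value=8
Op 10: merge R3<->R2 -> R3=(0,0,1,2) R2=(0,0,1,2)

Answer: 8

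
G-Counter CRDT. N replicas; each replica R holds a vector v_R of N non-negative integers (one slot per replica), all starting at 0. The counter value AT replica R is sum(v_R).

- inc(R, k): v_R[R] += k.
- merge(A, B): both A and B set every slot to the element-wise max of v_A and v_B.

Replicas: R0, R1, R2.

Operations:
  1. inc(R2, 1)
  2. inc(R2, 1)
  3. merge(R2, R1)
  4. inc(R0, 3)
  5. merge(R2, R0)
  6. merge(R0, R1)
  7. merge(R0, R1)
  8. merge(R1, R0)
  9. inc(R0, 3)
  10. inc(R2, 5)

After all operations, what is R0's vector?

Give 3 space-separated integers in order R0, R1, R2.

Op 1: inc R2 by 1 -> R2=(0,0,1) value=1
Op 2: inc R2 by 1 -> R2=(0,0,2) value=2
Op 3: merge R2<->R1 -> R2=(0,0,2) R1=(0,0,2)
Op 4: inc R0 by 3 -> R0=(3,0,0) value=3
Op 5: merge R2<->R0 -> R2=(3,0,2) R0=(3,0,2)
Op 6: merge R0<->R1 -> R0=(3,0,2) R1=(3,0,2)
Op 7: merge R0<->R1 -> R0=(3,0,2) R1=(3,0,2)
Op 8: merge R1<->R0 -> R1=(3,0,2) R0=(3,0,2)
Op 9: inc R0 by 3 -> R0=(6,0,2) value=8
Op 10: inc R2 by 5 -> R2=(3,0,7) value=10

Answer: 6 0 2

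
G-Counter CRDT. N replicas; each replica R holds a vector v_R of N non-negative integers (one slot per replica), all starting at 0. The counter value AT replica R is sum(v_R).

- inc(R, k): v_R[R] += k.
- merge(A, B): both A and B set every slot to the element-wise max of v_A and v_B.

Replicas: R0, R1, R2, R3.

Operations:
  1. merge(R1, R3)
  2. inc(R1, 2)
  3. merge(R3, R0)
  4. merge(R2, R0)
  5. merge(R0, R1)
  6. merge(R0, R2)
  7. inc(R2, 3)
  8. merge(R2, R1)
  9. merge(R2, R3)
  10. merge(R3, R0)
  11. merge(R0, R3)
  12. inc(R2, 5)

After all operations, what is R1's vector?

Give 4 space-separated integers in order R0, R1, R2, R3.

Op 1: merge R1<->R3 -> R1=(0,0,0,0) R3=(0,0,0,0)
Op 2: inc R1 by 2 -> R1=(0,2,0,0) value=2
Op 3: merge R3<->R0 -> R3=(0,0,0,0) R0=(0,0,0,0)
Op 4: merge R2<->R0 -> R2=(0,0,0,0) R0=(0,0,0,0)
Op 5: merge R0<->R1 -> R0=(0,2,0,0) R1=(0,2,0,0)
Op 6: merge R0<->R2 -> R0=(0,2,0,0) R2=(0,2,0,0)
Op 7: inc R2 by 3 -> R2=(0,2,3,0) value=5
Op 8: merge R2<->R1 -> R2=(0,2,3,0) R1=(0,2,3,0)
Op 9: merge R2<->R3 -> R2=(0,2,3,0) R3=(0,2,3,0)
Op 10: merge R3<->R0 -> R3=(0,2,3,0) R0=(0,2,3,0)
Op 11: merge R0<->R3 -> R0=(0,2,3,0) R3=(0,2,3,0)
Op 12: inc R2 by 5 -> R2=(0,2,8,0) value=10

Answer: 0 2 3 0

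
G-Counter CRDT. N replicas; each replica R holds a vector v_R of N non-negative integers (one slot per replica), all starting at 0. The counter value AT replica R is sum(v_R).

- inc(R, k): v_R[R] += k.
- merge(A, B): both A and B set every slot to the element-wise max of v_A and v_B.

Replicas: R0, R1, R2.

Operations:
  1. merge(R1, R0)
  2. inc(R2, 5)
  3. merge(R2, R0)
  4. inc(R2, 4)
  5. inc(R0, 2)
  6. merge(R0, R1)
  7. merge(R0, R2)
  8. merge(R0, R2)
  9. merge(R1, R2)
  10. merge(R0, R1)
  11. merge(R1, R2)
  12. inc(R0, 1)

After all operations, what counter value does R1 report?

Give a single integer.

Op 1: merge R1<->R0 -> R1=(0,0,0) R0=(0,0,0)
Op 2: inc R2 by 5 -> R2=(0,0,5) value=5
Op 3: merge R2<->R0 -> R2=(0,0,5) R0=(0,0,5)
Op 4: inc R2 by 4 -> R2=(0,0,9) value=9
Op 5: inc R0 by 2 -> R0=(2,0,5) value=7
Op 6: merge R0<->R1 -> R0=(2,0,5) R1=(2,0,5)
Op 7: merge R0<->R2 -> R0=(2,0,9) R2=(2,0,9)
Op 8: merge R0<->R2 -> R0=(2,0,9) R2=(2,0,9)
Op 9: merge R1<->R2 -> R1=(2,0,9) R2=(2,0,9)
Op 10: merge R0<->R1 -> R0=(2,0,9) R1=(2,0,9)
Op 11: merge R1<->R2 -> R1=(2,0,9) R2=(2,0,9)
Op 12: inc R0 by 1 -> R0=(3,0,9) value=12

Answer: 11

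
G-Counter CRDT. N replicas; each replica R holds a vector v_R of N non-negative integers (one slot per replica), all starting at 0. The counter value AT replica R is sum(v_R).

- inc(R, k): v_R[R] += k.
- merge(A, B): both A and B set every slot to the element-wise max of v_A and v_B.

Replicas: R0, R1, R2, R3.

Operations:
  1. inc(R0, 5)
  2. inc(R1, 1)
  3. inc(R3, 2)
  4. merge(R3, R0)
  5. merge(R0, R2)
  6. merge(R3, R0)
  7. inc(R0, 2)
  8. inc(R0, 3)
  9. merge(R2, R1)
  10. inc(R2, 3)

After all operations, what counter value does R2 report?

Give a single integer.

Answer: 11

Derivation:
Op 1: inc R0 by 5 -> R0=(5,0,0,0) value=5
Op 2: inc R1 by 1 -> R1=(0,1,0,0) value=1
Op 3: inc R3 by 2 -> R3=(0,0,0,2) value=2
Op 4: merge R3<->R0 -> R3=(5,0,0,2) R0=(5,0,0,2)
Op 5: merge R0<->R2 -> R0=(5,0,0,2) R2=(5,0,0,2)
Op 6: merge R3<->R0 -> R3=(5,0,0,2) R0=(5,0,0,2)
Op 7: inc R0 by 2 -> R0=(7,0,0,2) value=9
Op 8: inc R0 by 3 -> R0=(10,0,0,2) value=12
Op 9: merge R2<->R1 -> R2=(5,1,0,2) R1=(5,1,0,2)
Op 10: inc R2 by 3 -> R2=(5,1,3,2) value=11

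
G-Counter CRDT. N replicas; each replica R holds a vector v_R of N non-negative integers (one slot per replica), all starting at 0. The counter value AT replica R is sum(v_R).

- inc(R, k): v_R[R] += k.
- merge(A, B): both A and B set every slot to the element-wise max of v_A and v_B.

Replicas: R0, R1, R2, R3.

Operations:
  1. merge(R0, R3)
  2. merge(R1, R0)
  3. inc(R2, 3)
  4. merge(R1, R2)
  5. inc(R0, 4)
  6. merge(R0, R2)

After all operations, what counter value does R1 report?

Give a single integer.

Op 1: merge R0<->R3 -> R0=(0,0,0,0) R3=(0,0,0,0)
Op 2: merge R1<->R0 -> R1=(0,0,0,0) R0=(0,0,0,0)
Op 3: inc R2 by 3 -> R2=(0,0,3,0) value=3
Op 4: merge R1<->R2 -> R1=(0,0,3,0) R2=(0,0,3,0)
Op 5: inc R0 by 4 -> R0=(4,0,0,0) value=4
Op 6: merge R0<->R2 -> R0=(4,0,3,0) R2=(4,0,3,0)

Answer: 3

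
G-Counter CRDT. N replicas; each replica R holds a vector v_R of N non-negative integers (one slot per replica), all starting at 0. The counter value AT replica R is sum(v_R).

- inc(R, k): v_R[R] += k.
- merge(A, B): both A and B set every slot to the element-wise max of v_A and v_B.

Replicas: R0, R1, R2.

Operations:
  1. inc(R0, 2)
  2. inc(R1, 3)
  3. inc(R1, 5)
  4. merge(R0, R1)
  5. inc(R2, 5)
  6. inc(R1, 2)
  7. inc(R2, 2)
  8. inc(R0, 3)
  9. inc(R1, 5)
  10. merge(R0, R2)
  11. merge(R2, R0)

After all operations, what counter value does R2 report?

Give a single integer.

Answer: 20

Derivation:
Op 1: inc R0 by 2 -> R0=(2,0,0) value=2
Op 2: inc R1 by 3 -> R1=(0,3,0) value=3
Op 3: inc R1 by 5 -> R1=(0,8,0) value=8
Op 4: merge R0<->R1 -> R0=(2,8,0) R1=(2,8,0)
Op 5: inc R2 by 5 -> R2=(0,0,5) value=5
Op 6: inc R1 by 2 -> R1=(2,10,0) value=12
Op 7: inc R2 by 2 -> R2=(0,0,7) value=7
Op 8: inc R0 by 3 -> R0=(5,8,0) value=13
Op 9: inc R1 by 5 -> R1=(2,15,0) value=17
Op 10: merge R0<->R2 -> R0=(5,8,7) R2=(5,8,7)
Op 11: merge R2<->R0 -> R2=(5,8,7) R0=(5,8,7)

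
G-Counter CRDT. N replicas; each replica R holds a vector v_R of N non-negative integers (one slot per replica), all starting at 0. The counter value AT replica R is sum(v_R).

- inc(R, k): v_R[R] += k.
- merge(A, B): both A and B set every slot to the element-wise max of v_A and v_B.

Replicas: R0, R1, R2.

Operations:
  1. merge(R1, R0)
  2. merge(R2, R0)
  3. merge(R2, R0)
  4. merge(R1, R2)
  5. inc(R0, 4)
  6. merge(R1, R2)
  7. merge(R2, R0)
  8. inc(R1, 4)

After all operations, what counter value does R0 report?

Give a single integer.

Op 1: merge R1<->R0 -> R1=(0,0,0) R0=(0,0,0)
Op 2: merge R2<->R0 -> R2=(0,0,0) R0=(0,0,0)
Op 3: merge R2<->R0 -> R2=(0,0,0) R0=(0,0,0)
Op 4: merge R1<->R2 -> R1=(0,0,0) R2=(0,0,0)
Op 5: inc R0 by 4 -> R0=(4,0,0) value=4
Op 6: merge R1<->R2 -> R1=(0,0,0) R2=(0,0,0)
Op 7: merge R2<->R0 -> R2=(4,0,0) R0=(4,0,0)
Op 8: inc R1 by 4 -> R1=(0,4,0) value=4

Answer: 4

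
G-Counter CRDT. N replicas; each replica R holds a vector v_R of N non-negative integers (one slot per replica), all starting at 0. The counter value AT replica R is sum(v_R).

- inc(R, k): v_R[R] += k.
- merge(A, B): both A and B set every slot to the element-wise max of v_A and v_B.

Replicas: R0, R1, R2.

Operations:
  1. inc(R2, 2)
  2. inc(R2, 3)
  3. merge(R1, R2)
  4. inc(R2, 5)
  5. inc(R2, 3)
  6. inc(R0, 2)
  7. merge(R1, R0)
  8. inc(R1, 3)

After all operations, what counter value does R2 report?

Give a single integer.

Op 1: inc R2 by 2 -> R2=(0,0,2) value=2
Op 2: inc R2 by 3 -> R2=(0,0,5) value=5
Op 3: merge R1<->R2 -> R1=(0,0,5) R2=(0,0,5)
Op 4: inc R2 by 5 -> R2=(0,0,10) value=10
Op 5: inc R2 by 3 -> R2=(0,0,13) value=13
Op 6: inc R0 by 2 -> R0=(2,0,0) value=2
Op 7: merge R1<->R0 -> R1=(2,0,5) R0=(2,0,5)
Op 8: inc R1 by 3 -> R1=(2,3,5) value=10

Answer: 13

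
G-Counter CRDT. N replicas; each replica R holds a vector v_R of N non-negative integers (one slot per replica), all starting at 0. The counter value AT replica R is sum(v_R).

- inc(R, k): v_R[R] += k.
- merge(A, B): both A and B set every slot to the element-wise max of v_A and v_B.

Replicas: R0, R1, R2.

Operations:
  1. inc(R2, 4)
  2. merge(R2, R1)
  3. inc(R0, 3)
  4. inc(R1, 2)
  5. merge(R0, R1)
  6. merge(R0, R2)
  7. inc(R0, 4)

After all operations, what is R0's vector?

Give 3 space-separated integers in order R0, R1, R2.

Op 1: inc R2 by 4 -> R2=(0,0,4) value=4
Op 2: merge R2<->R1 -> R2=(0,0,4) R1=(0,0,4)
Op 3: inc R0 by 3 -> R0=(3,0,0) value=3
Op 4: inc R1 by 2 -> R1=(0,2,4) value=6
Op 5: merge R0<->R1 -> R0=(3,2,4) R1=(3,2,4)
Op 6: merge R0<->R2 -> R0=(3,2,4) R2=(3,2,4)
Op 7: inc R0 by 4 -> R0=(7,2,4) value=13

Answer: 7 2 4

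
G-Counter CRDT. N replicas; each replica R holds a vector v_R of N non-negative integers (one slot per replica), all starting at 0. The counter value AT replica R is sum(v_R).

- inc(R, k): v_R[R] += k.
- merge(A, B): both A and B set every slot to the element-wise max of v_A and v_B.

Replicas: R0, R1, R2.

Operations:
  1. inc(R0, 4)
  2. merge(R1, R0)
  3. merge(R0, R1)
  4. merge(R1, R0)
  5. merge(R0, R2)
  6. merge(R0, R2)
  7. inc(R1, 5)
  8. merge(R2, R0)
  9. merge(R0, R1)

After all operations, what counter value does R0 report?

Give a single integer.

Answer: 9

Derivation:
Op 1: inc R0 by 4 -> R0=(4,0,0) value=4
Op 2: merge R1<->R0 -> R1=(4,0,0) R0=(4,0,0)
Op 3: merge R0<->R1 -> R0=(4,0,0) R1=(4,0,0)
Op 4: merge R1<->R0 -> R1=(4,0,0) R0=(4,0,0)
Op 5: merge R0<->R2 -> R0=(4,0,0) R2=(4,0,0)
Op 6: merge R0<->R2 -> R0=(4,0,0) R2=(4,0,0)
Op 7: inc R1 by 5 -> R1=(4,5,0) value=9
Op 8: merge R2<->R0 -> R2=(4,0,0) R0=(4,0,0)
Op 9: merge R0<->R1 -> R0=(4,5,0) R1=(4,5,0)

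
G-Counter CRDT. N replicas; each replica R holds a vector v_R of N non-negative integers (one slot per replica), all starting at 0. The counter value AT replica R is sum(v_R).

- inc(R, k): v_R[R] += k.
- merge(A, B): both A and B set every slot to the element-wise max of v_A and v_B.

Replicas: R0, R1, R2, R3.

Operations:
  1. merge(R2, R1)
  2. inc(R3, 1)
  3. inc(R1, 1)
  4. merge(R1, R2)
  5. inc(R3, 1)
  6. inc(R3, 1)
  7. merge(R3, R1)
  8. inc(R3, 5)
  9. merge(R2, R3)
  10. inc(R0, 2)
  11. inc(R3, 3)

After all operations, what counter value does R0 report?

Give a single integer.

Answer: 2

Derivation:
Op 1: merge R2<->R1 -> R2=(0,0,0,0) R1=(0,0,0,0)
Op 2: inc R3 by 1 -> R3=(0,0,0,1) value=1
Op 3: inc R1 by 1 -> R1=(0,1,0,0) value=1
Op 4: merge R1<->R2 -> R1=(0,1,0,0) R2=(0,1,0,0)
Op 5: inc R3 by 1 -> R3=(0,0,0,2) value=2
Op 6: inc R3 by 1 -> R3=(0,0,0,3) value=3
Op 7: merge R3<->R1 -> R3=(0,1,0,3) R1=(0,1,0,3)
Op 8: inc R3 by 5 -> R3=(0,1,0,8) value=9
Op 9: merge R2<->R3 -> R2=(0,1,0,8) R3=(0,1,0,8)
Op 10: inc R0 by 2 -> R0=(2,0,0,0) value=2
Op 11: inc R3 by 3 -> R3=(0,1,0,11) value=12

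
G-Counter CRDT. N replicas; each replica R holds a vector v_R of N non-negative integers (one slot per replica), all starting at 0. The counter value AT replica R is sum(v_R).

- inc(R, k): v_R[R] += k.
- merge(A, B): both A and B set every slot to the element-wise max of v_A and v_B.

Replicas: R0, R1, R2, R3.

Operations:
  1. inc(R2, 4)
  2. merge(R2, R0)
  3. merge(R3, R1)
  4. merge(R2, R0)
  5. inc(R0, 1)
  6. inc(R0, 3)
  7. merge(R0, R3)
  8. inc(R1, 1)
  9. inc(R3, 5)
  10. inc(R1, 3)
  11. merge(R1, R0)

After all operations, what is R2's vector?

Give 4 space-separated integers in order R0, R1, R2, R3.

Answer: 0 0 4 0

Derivation:
Op 1: inc R2 by 4 -> R2=(0,0,4,0) value=4
Op 2: merge R2<->R0 -> R2=(0,0,4,0) R0=(0,0,4,0)
Op 3: merge R3<->R1 -> R3=(0,0,0,0) R1=(0,0,0,0)
Op 4: merge R2<->R0 -> R2=(0,0,4,0) R0=(0,0,4,0)
Op 5: inc R0 by 1 -> R0=(1,0,4,0) value=5
Op 6: inc R0 by 3 -> R0=(4,0,4,0) value=8
Op 7: merge R0<->R3 -> R0=(4,0,4,0) R3=(4,0,4,0)
Op 8: inc R1 by 1 -> R1=(0,1,0,0) value=1
Op 9: inc R3 by 5 -> R3=(4,0,4,5) value=13
Op 10: inc R1 by 3 -> R1=(0,4,0,0) value=4
Op 11: merge R1<->R0 -> R1=(4,4,4,0) R0=(4,4,4,0)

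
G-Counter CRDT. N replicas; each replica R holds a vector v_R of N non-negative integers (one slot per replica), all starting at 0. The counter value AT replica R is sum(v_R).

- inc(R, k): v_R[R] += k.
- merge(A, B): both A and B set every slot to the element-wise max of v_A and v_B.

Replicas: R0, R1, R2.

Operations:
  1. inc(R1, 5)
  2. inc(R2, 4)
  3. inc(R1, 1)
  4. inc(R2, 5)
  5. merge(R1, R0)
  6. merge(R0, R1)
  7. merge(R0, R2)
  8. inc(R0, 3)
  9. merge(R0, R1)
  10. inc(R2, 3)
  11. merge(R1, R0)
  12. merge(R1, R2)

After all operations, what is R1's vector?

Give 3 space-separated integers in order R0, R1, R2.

Op 1: inc R1 by 5 -> R1=(0,5,0) value=5
Op 2: inc R2 by 4 -> R2=(0,0,4) value=4
Op 3: inc R1 by 1 -> R1=(0,6,0) value=6
Op 4: inc R2 by 5 -> R2=(0,0,9) value=9
Op 5: merge R1<->R0 -> R1=(0,6,0) R0=(0,6,0)
Op 6: merge R0<->R1 -> R0=(0,6,0) R1=(0,6,0)
Op 7: merge R0<->R2 -> R0=(0,6,9) R2=(0,6,9)
Op 8: inc R0 by 3 -> R0=(3,6,9) value=18
Op 9: merge R0<->R1 -> R0=(3,6,9) R1=(3,6,9)
Op 10: inc R2 by 3 -> R2=(0,6,12) value=18
Op 11: merge R1<->R0 -> R1=(3,6,9) R0=(3,6,9)
Op 12: merge R1<->R2 -> R1=(3,6,12) R2=(3,6,12)

Answer: 3 6 12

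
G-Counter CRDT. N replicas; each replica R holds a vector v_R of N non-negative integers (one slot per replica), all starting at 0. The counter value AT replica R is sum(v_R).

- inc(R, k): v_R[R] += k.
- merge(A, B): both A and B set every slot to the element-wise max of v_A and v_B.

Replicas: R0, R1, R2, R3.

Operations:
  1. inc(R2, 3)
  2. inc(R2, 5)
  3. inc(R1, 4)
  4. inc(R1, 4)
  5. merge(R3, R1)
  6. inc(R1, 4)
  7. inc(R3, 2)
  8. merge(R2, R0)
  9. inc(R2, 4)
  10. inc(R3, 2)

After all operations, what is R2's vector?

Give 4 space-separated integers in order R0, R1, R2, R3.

Answer: 0 0 12 0

Derivation:
Op 1: inc R2 by 3 -> R2=(0,0,3,0) value=3
Op 2: inc R2 by 5 -> R2=(0,0,8,0) value=8
Op 3: inc R1 by 4 -> R1=(0,4,0,0) value=4
Op 4: inc R1 by 4 -> R1=(0,8,0,0) value=8
Op 5: merge R3<->R1 -> R3=(0,8,0,0) R1=(0,8,0,0)
Op 6: inc R1 by 4 -> R1=(0,12,0,0) value=12
Op 7: inc R3 by 2 -> R3=(0,8,0,2) value=10
Op 8: merge R2<->R0 -> R2=(0,0,8,0) R0=(0,0,8,0)
Op 9: inc R2 by 4 -> R2=(0,0,12,0) value=12
Op 10: inc R3 by 2 -> R3=(0,8,0,4) value=12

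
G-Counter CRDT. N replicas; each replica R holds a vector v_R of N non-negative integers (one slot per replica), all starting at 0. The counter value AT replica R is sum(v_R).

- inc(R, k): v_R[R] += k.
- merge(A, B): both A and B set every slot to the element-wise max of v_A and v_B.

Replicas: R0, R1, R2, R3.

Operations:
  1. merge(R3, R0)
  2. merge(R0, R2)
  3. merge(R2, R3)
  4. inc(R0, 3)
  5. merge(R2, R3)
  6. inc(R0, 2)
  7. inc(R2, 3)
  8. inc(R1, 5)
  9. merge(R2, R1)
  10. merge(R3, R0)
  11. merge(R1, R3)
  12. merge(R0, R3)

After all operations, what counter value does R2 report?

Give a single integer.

Op 1: merge R3<->R0 -> R3=(0,0,0,0) R0=(0,0,0,0)
Op 2: merge R0<->R2 -> R0=(0,0,0,0) R2=(0,0,0,0)
Op 3: merge R2<->R3 -> R2=(0,0,0,0) R3=(0,0,0,0)
Op 4: inc R0 by 3 -> R0=(3,0,0,0) value=3
Op 5: merge R2<->R3 -> R2=(0,0,0,0) R3=(0,0,0,0)
Op 6: inc R0 by 2 -> R0=(5,0,0,0) value=5
Op 7: inc R2 by 3 -> R2=(0,0,3,0) value=3
Op 8: inc R1 by 5 -> R1=(0,5,0,0) value=5
Op 9: merge R2<->R1 -> R2=(0,5,3,0) R1=(0,5,3,0)
Op 10: merge R3<->R0 -> R3=(5,0,0,0) R0=(5,0,0,0)
Op 11: merge R1<->R3 -> R1=(5,5,3,0) R3=(5,5,3,0)
Op 12: merge R0<->R3 -> R0=(5,5,3,0) R3=(5,5,3,0)

Answer: 8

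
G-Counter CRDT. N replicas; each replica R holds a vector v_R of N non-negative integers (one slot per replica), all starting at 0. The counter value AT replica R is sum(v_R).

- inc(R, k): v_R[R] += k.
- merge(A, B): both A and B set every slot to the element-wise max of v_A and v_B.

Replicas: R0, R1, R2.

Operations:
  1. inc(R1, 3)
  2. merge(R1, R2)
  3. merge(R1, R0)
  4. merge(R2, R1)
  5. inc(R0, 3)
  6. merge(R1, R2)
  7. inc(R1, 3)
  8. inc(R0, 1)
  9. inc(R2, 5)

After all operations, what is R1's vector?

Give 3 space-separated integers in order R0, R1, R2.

Answer: 0 6 0

Derivation:
Op 1: inc R1 by 3 -> R1=(0,3,0) value=3
Op 2: merge R1<->R2 -> R1=(0,3,0) R2=(0,3,0)
Op 3: merge R1<->R0 -> R1=(0,3,0) R0=(0,3,0)
Op 4: merge R2<->R1 -> R2=(0,3,0) R1=(0,3,0)
Op 5: inc R0 by 3 -> R0=(3,3,0) value=6
Op 6: merge R1<->R2 -> R1=(0,3,0) R2=(0,3,0)
Op 7: inc R1 by 3 -> R1=(0,6,0) value=6
Op 8: inc R0 by 1 -> R0=(4,3,0) value=7
Op 9: inc R2 by 5 -> R2=(0,3,5) value=8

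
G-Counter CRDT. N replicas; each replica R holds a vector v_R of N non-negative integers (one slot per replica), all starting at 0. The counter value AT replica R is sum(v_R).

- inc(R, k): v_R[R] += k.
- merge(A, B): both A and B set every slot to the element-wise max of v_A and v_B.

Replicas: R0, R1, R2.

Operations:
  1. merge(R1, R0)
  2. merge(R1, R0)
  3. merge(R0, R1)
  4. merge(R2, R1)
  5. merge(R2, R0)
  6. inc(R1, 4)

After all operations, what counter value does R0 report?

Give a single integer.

Answer: 0

Derivation:
Op 1: merge R1<->R0 -> R1=(0,0,0) R0=(0,0,0)
Op 2: merge R1<->R0 -> R1=(0,0,0) R0=(0,0,0)
Op 3: merge R0<->R1 -> R0=(0,0,0) R1=(0,0,0)
Op 4: merge R2<->R1 -> R2=(0,0,0) R1=(0,0,0)
Op 5: merge R2<->R0 -> R2=(0,0,0) R0=(0,0,0)
Op 6: inc R1 by 4 -> R1=(0,4,0) value=4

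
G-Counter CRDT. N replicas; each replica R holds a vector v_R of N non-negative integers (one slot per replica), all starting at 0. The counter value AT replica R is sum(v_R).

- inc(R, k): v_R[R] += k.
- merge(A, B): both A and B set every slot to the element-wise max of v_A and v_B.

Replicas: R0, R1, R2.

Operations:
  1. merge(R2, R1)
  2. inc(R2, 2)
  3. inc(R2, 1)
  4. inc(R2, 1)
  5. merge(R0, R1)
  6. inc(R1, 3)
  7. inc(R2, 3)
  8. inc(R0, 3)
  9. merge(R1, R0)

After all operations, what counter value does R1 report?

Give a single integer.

Op 1: merge R2<->R1 -> R2=(0,0,0) R1=(0,0,0)
Op 2: inc R2 by 2 -> R2=(0,0,2) value=2
Op 3: inc R2 by 1 -> R2=(0,0,3) value=3
Op 4: inc R2 by 1 -> R2=(0,0,4) value=4
Op 5: merge R0<->R1 -> R0=(0,0,0) R1=(0,0,0)
Op 6: inc R1 by 3 -> R1=(0,3,0) value=3
Op 7: inc R2 by 3 -> R2=(0,0,7) value=7
Op 8: inc R0 by 3 -> R0=(3,0,0) value=3
Op 9: merge R1<->R0 -> R1=(3,3,0) R0=(3,3,0)

Answer: 6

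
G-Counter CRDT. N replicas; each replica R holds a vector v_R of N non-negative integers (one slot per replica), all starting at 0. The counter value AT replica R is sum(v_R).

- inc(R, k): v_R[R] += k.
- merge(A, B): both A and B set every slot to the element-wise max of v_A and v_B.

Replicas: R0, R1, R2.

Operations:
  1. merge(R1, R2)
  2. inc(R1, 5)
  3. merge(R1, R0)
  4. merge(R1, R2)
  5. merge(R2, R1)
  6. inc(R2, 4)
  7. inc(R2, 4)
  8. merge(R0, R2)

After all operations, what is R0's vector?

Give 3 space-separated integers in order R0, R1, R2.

Op 1: merge R1<->R2 -> R1=(0,0,0) R2=(0,0,0)
Op 2: inc R1 by 5 -> R1=(0,5,0) value=5
Op 3: merge R1<->R0 -> R1=(0,5,0) R0=(0,5,0)
Op 4: merge R1<->R2 -> R1=(0,5,0) R2=(0,5,0)
Op 5: merge R2<->R1 -> R2=(0,5,0) R1=(0,5,0)
Op 6: inc R2 by 4 -> R2=(0,5,4) value=9
Op 7: inc R2 by 4 -> R2=(0,5,8) value=13
Op 8: merge R0<->R2 -> R0=(0,5,8) R2=(0,5,8)

Answer: 0 5 8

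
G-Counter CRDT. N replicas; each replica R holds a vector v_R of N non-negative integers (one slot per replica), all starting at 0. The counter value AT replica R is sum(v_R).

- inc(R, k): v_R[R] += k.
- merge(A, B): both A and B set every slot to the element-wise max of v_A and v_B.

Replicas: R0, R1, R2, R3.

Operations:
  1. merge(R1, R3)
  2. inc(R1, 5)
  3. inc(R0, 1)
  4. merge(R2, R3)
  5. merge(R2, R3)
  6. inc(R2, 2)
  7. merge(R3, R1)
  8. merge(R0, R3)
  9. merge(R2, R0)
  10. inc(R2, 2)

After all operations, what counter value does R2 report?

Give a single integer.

Answer: 10

Derivation:
Op 1: merge R1<->R3 -> R1=(0,0,0,0) R3=(0,0,0,0)
Op 2: inc R1 by 5 -> R1=(0,5,0,0) value=5
Op 3: inc R0 by 1 -> R0=(1,0,0,0) value=1
Op 4: merge R2<->R3 -> R2=(0,0,0,0) R3=(0,0,0,0)
Op 5: merge R2<->R3 -> R2=(0,0,0,0) R3=(0,0,0,0)
Op 6: inc R2 by 2 -> R2=(0,0,2,0) value=2
Op 7: merge R3<->R1 -> R3=(0,5,0,0) R1=(0,5,0,0)
Op 8: merge R0<->R3 -> R0=(1,5,0,0) R3=(1,5,0,0)
Op 9: merge R2<->R0 -> R2=(1,5,2,0) R0=(1,5,2,0)
Op 10: inc R2 by 2 -> R2=(1,5,4,0) value=10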